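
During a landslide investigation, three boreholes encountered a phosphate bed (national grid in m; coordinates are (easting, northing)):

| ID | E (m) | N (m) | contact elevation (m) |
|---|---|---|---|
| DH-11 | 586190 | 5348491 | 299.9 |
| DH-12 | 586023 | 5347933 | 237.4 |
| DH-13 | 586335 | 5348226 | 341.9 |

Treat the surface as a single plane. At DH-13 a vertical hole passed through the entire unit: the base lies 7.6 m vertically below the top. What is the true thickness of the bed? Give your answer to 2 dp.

7.24 m

Two edge vectors: DH-11→DH-12 = (-167, -558, -62.5), DH-11→DH-13 = (145, -265, 42).
Normal n = (DH-11→DH-12) × (DH-11→DH-13) = (-39998.5, -2048.5, 125165).
So ∂z/∂E = −n_x/n_z = 0.31957 and ∂z/∂N = −n_y/n_z = 0.01637.
|∇z| = √(a²+b²) = 0.31998, so dip δ = arctan(0.31998) = 17.74°.
True thickness = vertical thickness × cos δ = 7.6 × cos 17.74° = 7.24 m.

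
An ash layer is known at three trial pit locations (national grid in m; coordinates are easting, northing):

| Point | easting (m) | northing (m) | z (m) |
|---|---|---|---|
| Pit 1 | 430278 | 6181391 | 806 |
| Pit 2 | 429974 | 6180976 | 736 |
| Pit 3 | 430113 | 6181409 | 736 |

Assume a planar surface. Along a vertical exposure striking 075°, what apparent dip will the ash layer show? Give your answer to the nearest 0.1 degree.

19.9°

Let the plane be z = a·easting + b·northing + c.
Pit 2−Pit 1: −304a − 415b = −70;  Pit 3−Pit 1: −165a + 18b = −70.
Solving gives a = 0.40989, b = −0.13158.
Unit vector along 075° is (sin 75°, cos 75°) = (0.9659, 0.2588).
Slope in that direction = a·(0.9659) + b·(0.2588) = 0.36187.
Apparent dip = arctan|0.36187| = 19.9° (true dip is 23.3°, so apparent ≤ true as expected).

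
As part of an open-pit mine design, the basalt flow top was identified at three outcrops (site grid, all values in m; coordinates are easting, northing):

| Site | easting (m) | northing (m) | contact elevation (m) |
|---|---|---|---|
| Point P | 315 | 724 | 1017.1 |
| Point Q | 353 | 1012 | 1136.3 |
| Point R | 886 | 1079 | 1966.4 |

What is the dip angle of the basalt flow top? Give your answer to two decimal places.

Two edge vectors: Point P→Point Q = (38, 288, 119.2), Point P→Point R = (571, 355, 949.3).
Normal n = (Point P→Point Q) × (Point P→Point R) = (231082.4, 31989.8, -150958).
So ∂z/∂easting = −n_x/n_z = 1.53077 and ∂z/∂northing = −n_y/n_z = 0.21191.
Gradient magnitude |∇z| = √(a² + b²) = √(2.34327 + 0.04491) = 1.54537.
True dip = arctan(1.54537) = 57.09°, dipping toward W (azimuth ≈ 262°).

57.09°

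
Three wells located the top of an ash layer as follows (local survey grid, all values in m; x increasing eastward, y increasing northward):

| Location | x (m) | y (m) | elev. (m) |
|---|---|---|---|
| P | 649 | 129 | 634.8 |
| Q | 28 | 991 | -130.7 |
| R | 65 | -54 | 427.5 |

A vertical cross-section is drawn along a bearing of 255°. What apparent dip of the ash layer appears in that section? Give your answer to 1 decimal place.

20.1°

Let the plane be z = a·x + b·y + c.
Q−P: −621a + 862b = −765.5;  R−P: −584a − 183b = −207.3.
Solving gives a = 0.51662, b = −0.51587.
Unit vector along 255° is (sin 255°, cos 255°) = (-0.9659, -0.2588).
Slope in that direction = a·(-0.9659) + b·(-0.2588) = −0.36550.
Apparent dip = arctan|0.36550| = 20.1° (true dip is 36.1°, so apparent ≤ true as expected).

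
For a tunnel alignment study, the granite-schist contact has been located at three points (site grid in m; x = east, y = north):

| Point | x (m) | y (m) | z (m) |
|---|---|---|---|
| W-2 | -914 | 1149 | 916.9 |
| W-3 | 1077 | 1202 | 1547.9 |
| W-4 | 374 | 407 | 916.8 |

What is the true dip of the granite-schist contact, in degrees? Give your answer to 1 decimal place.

Let the plane be z = a·x + b·y + c.
W-3−W-2: 1991a + 53b = 631;  W-4−W-2: 1288a − 742b = −0.1.
Solving gives a = 0.30293, b = 0.52597.
Gradient magnitude |∇z| = √(a² + b²) = √(0.09176 + 0.27664) = 0.60696.
True dip = arctan(0.60696) = 31.3°, dipping toward SSW (azimuth ≈ 210°).

31.3°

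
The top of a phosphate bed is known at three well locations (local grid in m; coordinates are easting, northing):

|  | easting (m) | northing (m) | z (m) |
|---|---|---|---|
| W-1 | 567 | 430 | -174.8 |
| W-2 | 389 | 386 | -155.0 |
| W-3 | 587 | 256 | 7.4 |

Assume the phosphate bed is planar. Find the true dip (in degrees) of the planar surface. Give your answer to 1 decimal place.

Let the plane be z = a·easting + b·northing + c.
W-2−W-1: −178a − 44b = 19.8;  W-3−W-1: 20a − 174b = 182.2.
Solving gives a = 0.14353, b = −1.03063.
Gradient magnitude |∇z| = √(a² + b²) = √(0.02060 + 1.06220) = 1.04057.
True dip = arctan(1.04057) = 46.1°, dipping toward N (azimuth ≈ 352°).

46.1°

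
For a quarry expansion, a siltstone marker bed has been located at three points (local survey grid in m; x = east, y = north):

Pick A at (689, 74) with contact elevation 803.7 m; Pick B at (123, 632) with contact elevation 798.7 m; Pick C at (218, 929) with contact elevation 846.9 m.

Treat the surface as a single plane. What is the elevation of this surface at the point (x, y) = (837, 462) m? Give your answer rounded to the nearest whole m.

870 m

Two edge vectors: Pick A→Pick B = (-566, 558, -5), Pick A→Pick C = (-471, 855, 43.2).
Normal n = (Pick A→Pick B) × (Pick A→Pick C) = (28380.6, 26806.2, -221112).
So ∂z/∂x = −n_x/n_z = 0.12835 and ∂z/∂y = −n_y/n_z = 0.12123.
Intercept c from Pick A: 803.7 − 88.44 − 8.97 = 706.29.
At (837, 462): z = 107.4 + 56.0 + 706.29 = 869.7 m.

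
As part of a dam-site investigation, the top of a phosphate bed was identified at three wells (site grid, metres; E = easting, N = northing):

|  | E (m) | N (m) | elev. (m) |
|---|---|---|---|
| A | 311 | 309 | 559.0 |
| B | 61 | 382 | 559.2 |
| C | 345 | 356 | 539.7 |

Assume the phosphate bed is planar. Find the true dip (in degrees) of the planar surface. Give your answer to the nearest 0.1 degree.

19.4°

Two edge vectors: A→B = (-250, 73, 0.2), A→C = (34, 47, -19.3).
Normal n = (A→B) × (A→C) = (-1418.3, -4818.2, -14232).
So ∂z/∂E = −n_x/n_z = −0.09966 and ∂z/∂N = −n_y/n_z = −0.33855.
Gradient magnitude |∇z| = √(a² + b²) = √(0.00993 + 0.11461) = 0.35291.
True dip = arctan(0.35291) = 19.4°, dipping toward NNE (azimuth ≈ 016°).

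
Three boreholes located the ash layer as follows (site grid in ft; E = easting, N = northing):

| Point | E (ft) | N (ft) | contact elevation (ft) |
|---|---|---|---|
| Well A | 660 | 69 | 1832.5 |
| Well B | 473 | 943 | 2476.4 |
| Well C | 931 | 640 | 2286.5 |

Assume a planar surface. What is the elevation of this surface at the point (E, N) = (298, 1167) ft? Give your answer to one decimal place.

Two edge vectors: Well A→Well B = (-187, 874, 643.9), Well A→Well C = (271, 571, 454).
Normal n = (Well A→Well B) × (Well A→Well C) = (29129.1, 259394.9, -343631).
So ∂z/∂E = −n_x/n_z = 0.084769 and ∂z/∂N = −n_y/n_z = 0.754865.
Intercept c from Well A: 1832.5 − 55.95 − 52.09 = 1724.47.
At (298, 1167): z = 25.3 + 880.9 + 1724.47 = 2630.7 ft.

2630.7 ft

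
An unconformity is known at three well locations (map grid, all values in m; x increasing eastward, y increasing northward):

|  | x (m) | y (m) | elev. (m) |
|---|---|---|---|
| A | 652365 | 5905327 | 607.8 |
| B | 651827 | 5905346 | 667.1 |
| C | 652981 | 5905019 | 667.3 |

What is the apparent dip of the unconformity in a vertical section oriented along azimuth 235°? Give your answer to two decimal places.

Let the plane be z = a·x + b·y + c.
B−A: −538a + 19b = 59.3;  C−A: 616a − 308b = 59.5.
Solving gives a = −0.12594, b = −0.44506.
Unit vector along 235° is (sin 235°, cos 235°) = (-0.8192, -0.5736).
Slope in that direction = a·(-0.8192) + b·(-0.5736) = 0.35844.
Apparent dip = arctan|0.35844| = 19.72° (true dip is 24.8°, so apparent ≤ true as expected).

19.72°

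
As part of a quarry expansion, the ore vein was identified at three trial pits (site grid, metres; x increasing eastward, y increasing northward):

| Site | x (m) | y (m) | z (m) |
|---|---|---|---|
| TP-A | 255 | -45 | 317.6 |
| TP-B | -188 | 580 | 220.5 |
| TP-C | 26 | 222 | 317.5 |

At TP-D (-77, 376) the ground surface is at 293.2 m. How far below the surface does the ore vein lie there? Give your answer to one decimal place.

6.0 m

Let the plane be z = a·x + b·y + c.
TP-B−TP-A: −443a + 625b = −97.1;  TP-C−TP-A: −229a + 267b = −0.1.
Solving gives a = −1.04102, b = −0.89324.
Then c = 317.6 − a·255 − b·-45 = 542.87.
At (-77, 376): z_contact = 80.16 − 335.86 + 542.87 = 287.17 m.
Depth below ground = 293.2 − 287.17 = 6.0 m.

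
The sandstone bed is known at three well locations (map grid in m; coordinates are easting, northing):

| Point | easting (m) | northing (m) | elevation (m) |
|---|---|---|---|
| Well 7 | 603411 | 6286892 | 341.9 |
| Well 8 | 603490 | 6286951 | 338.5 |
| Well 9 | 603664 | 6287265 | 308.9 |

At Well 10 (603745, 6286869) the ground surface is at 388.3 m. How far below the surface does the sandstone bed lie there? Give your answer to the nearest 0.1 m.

28.0 m

Two edge vectors: Well 7→Well 8 = (79, 59, -3.4), Well 7→Well 9 = (253, 373, -33).
Normal n = (Well 7→Well 8) × (Well 7→Well 9) = (-678.8, 1746.8, 14540).
So ∂z/∂easting = −n_x/n_z = 0.046685007 and ∂z/∂northing = −n_y/n_z = −0.120137552.
Intercept c from Well 7: 341.9 − 28170.25 + 755291.81 = 727463.47.
At (603745, 6286869): z_contact = 28185.84 − 755289.05 + 727463.47 = 360.26 m.
Depth below ground = 388.3 − 360.26 = 28.0 m.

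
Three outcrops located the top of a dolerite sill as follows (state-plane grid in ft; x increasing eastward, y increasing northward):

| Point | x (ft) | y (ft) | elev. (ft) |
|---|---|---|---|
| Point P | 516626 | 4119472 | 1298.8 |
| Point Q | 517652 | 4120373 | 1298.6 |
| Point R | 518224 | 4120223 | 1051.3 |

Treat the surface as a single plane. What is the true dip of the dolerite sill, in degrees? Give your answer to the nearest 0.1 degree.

Two edge vectors: Point P→Point Q = (1026, 901, -0.2), Point P→Point R = (1598, 751, -247.5).
Normal n = (Point P→Point Q) × (Point P→Point R) = (-222847.3, 253615.4, -669272).
So ∂z/∂x = −n_x/n_z = −0.33297 and ∂z/∂y = −n_y/n_z = 0.37894.
Gradient magnitude |∇z| = √(a² + b²) = √(0.11087 + 0.14360) = 0.50445.
True dip = arctan(0.50445) = 26.8°, dipping toward SE (azimuth ≈ 139°).

26.8°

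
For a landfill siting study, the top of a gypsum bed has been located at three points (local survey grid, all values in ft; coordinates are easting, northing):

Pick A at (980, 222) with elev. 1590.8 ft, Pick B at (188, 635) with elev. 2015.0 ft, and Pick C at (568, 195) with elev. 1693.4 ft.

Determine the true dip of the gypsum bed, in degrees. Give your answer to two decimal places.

Two edge vectors: Pick A→Pick B = (-792, 413, 424.2), Pick A→Pick C = (-412, -27, 102.6).
Normal n = (Pick A→Pick B) × (Pick A→Pick C) = (53827.2, -93511.2, 191540).
So ∂z/∂easting = −n_x/n_z = −0.28102 and ∂z/∂northing = −n_y/n_z = 0.48821.
Gradient magnitude |∇z| = √(a² + b²) = √(0.07897 + 0.23835) = 0.56331.
True dip = arctan(0.56331) = 29.39°, dipping toward SSE (azimuth ≈ 150°).

29.39°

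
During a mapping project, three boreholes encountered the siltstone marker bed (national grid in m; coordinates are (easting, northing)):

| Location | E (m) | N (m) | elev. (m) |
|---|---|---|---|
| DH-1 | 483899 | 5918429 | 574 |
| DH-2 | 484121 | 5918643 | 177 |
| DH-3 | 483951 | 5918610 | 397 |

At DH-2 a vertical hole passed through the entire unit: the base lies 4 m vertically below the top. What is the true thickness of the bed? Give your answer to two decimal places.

Let the plane be z = a·E + b·N + c.
DH-2−DH-1: 222a + 214b = −397;  DH-3−DH-1: 52a + 181b = −177.
Solving gives a = −1.16951, b = −0.64191.
|∇z| = √(a²+b²) = 1.33409, so dip δ = arctan(1.33409) = 53.15°.
True thickness = vertical thickness × cos δ = 4 × cos 53.15° = 2.40 m.

2.40 m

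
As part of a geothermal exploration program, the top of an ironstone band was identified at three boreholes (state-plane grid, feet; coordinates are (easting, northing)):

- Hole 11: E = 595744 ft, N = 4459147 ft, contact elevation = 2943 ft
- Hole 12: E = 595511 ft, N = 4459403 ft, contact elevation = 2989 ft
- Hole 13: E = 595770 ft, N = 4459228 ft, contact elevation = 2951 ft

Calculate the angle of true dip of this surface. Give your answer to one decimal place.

Two edge vectors: Hole 11→Hole 12 = (-233, 256, 46), Hole 11→Hole 13 = (26, 81, 8).
Normal n = (Hole 11→Hole 12) × (Hole 11→Hole 13) = (-1678, 3060, -25529).
So ∂z/∂E = −n_x/n_z = −0.06573 and ∂z/∂N = −n_y/n_z = 0.11986.
Gradient magnitude |∇z| = √(a² + b²) = √(0.00432 + 0.01437) = 0.13670.
True dip = arctan(0.13670) = 7.8°, dipping toward SSE (azimuth ≈ 151°).

7.8°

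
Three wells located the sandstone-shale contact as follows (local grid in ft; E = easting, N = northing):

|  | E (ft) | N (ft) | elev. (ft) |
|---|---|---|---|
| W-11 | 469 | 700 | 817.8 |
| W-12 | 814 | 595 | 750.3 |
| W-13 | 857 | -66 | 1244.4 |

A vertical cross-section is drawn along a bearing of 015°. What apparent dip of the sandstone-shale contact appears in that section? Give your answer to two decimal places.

Let the plane be z = a·E + b·N + c.
W-12−W-11: 345a − 105b = −67.5;  W-13−W-11: 388a − 766b = 426.6.
Solving gives a = −0.43170, b = −0.77559.
Unit vector along 015° is (sin 15°, cos 15°) = (0.2588, 0.9659).
Slope in that direction = a·(0.2588) + b·(0.9659) = −0.86089.
Apparent dip = arctan|0.86089| = 40.72° (true dip is 41.6°, so apparent ≤ true as expected).

40.72°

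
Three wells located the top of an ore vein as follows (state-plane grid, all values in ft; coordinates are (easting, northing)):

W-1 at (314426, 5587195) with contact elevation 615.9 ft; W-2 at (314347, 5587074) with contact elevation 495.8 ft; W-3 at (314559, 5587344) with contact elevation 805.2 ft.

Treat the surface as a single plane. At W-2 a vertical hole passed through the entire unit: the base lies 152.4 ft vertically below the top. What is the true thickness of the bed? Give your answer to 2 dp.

98.38 ft

Two edge vectors: W-1→W-2 = (-79, -121, -120.1), W-1→W-3 = (133, 149, 189.3).
Normal n = (W-1→W-2) × (W-1→W-3) = (-5010.4, -1018.6, 4322).
So ∂z/∂E = −n_x/n_z = 1.15928 and ∂z/∂N = −n_y/n_z = 0.23568.
|∇z| = √(a²+b²) = 1.18299, so dip δ = arctan(1.18299) = 49.79°.
True thickness = vertical thickness × cos δ = 152.4 × cos 49.79° = 98.38 ft.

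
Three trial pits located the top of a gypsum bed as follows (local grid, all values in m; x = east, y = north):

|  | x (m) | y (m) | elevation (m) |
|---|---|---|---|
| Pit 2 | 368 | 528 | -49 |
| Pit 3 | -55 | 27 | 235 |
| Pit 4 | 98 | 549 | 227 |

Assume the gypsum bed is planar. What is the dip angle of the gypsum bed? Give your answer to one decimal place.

Let the plane be z = a·x + b·y + c.
Pit 3−Pit 2: −423a − 501b = 284;  Pit 4−Pit 2: −270a + 21b = 276.
Solving gives a = −1.00060, b = 0.27795.
Gradient magnitude |∇z| = √(a² + b²) = √(1.00121 + 0.07726) = 1.03849.
True dip = arctan(1.03849) = 46.1°, dipping toward ESE (azimuth ≈ 106°).

46.1°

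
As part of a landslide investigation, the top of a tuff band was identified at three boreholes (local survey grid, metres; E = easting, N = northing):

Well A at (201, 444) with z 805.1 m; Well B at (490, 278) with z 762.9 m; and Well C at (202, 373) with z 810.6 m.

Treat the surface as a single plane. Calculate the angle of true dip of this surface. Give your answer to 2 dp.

11.76°

Let the plane be z = a·E + b·N + c.
Well B−Well A: 289a − 166b = −42.2;  Well C−Well A: 1a − 71b = 5.5.
Solving gives a = −0.19207, b = −0.08017.
Gradient magnitude |∇z| = √(a² + b²) = √(0.03689 + 0.00643) = 0.20813.
True dip = arctan(0.20813) = 11.76°, dipping toward ENE (azimuth ≈ 067°).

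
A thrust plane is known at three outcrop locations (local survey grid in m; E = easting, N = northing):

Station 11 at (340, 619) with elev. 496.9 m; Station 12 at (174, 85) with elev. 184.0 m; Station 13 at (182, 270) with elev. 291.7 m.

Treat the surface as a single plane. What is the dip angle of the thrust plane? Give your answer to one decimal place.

Let the plane be z = a·E + b·N + c.
Station 12−Station 11: −166a − 534b = −312.9;  Station 13−Station 11: −158a − 349b = −205.2.
Solving gives a = 0.01417, b = 0.58155.
Gradient magnitude |∇z| = √(a² + b²) = √(0.00020 + 0.33820) = 0.58172.
True dip = arctan(0.58172) = 30.2°, dipping toward S (azimuth ≈ 181°).

30.2°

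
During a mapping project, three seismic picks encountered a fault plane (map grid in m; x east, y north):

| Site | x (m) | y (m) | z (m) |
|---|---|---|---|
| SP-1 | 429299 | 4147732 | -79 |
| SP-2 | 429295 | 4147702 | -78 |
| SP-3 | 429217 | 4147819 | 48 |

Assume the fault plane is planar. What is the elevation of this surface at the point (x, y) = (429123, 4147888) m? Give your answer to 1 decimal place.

188.9 m

Let the plane be z = a·x + b·y + c.
SP-2−SP-1: −4a − 30b = 1;  SP-3−SP-1: −82a + 87b = 127.
Solving gives a = −1.387820513, b = 0.151709402.
Then c = -79 − a·429299 − b·4147732 = −33538.98.
At (429123, 4147888): z = −595545.7 + 629273.6 − 33538.98 = 188.9 m.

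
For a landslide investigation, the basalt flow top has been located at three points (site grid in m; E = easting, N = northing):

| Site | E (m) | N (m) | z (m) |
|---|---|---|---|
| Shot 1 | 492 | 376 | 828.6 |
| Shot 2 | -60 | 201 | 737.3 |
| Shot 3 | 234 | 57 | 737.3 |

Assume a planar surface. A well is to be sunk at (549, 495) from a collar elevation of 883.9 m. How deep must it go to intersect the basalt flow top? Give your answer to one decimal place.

Two edge vectors: Shot 1→Shot 2 = (-552, -175, -91.3), Shot 1→Shot 3 = (-258, -319, -91.3).
Normal n = (Shot 1→Shot 2) × (Shot 1→Shot 3) = (-13147.2, -26842.2, 130938).
So ∂z/∂E = −n_x/n_z = 0.10041 and ∂z/∂N = −n_y/n_z = 0.20500.
Intercept c from Shot 1: 828.6 − 49.40 − 77.08 = 702.12.
At (549, 495): z_contact = 55.12 + 101.47 + 702.12 = 858.72 m.
Depth below ground = 883.9 − 858.72 = 25.2 m.

25.2 m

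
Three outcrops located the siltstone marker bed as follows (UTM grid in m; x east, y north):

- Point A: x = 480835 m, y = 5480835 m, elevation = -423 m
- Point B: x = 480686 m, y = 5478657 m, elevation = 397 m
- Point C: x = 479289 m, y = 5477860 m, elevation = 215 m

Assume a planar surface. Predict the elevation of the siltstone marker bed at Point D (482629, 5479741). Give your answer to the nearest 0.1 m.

660.0 m

Two edge vectors: Point A→Point B = (-149, -2178, 820), Point A→Point C = (-1546, -2975, 638).
Normal n = (Point A→Point B) × (Point A→Point C) = (1049936, -1172658, -2923913).
So ∂z/∂x = −n_x/n_z = 0.359085924 and ∂z/∂y = −n_y/n_z = −0.401057761.
Intercept c from Point A: -423 − 172661.08 + 2198131.41 = 2025047.33.
At (482629, 5479741): z = 173305.3 − 2197692.7 + 2025047.33 = 660.0 m.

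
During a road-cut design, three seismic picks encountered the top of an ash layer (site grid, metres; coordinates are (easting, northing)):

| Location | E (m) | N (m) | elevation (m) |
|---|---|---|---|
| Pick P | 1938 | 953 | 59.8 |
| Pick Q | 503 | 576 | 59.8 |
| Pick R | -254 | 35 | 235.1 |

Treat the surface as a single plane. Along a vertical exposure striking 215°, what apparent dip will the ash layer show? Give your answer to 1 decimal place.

Let the plane be z = a·E + b·N + c.
Pick Q−Pick P: −1435a − 377b = 0;  Pick R−Pick P: −2192a − 918b = 175.3.
Solving gives a = 0.13461, b = −0.51239.
Unit vector along 215° is (sin 215°, cos 215°) = (-0.5736, -0.8192).
Slope in that direction = a·(-0.5736) + b·(-0.8192) = 0.34251.
Apparent dip = arctan|0.34251| = 18.9° (true dip is 27.9°, so apparent ≤ true as expected).

18.9°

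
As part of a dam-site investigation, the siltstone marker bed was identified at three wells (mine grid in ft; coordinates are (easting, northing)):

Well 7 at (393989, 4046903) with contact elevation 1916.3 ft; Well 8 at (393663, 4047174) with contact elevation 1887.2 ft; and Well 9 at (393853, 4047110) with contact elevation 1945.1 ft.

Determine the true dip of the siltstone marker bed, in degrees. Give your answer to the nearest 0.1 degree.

Two edge vectors: Well 7→Well 8 = (-326, 271, -29.1), Well 7→Well 9 = (-136, 207, 28.8).
Normal n = (Well 7→Well 8) × (Well 7→Well 9) = (13828.5, 13346.4, -30626).
So ∂z/∂E = −n_x/n_z = 0.45153 and ∂z/∂N = −n_y/n_z = 0.43579.
Gradient magnitude |∇z| = √(a² + b²) = √(0.20388 + 0.18991) = 0.62752.
True dip = arctan(0.62752) = 32.1°, dipping toward SW (azimuth ≈ 226°).

32.1°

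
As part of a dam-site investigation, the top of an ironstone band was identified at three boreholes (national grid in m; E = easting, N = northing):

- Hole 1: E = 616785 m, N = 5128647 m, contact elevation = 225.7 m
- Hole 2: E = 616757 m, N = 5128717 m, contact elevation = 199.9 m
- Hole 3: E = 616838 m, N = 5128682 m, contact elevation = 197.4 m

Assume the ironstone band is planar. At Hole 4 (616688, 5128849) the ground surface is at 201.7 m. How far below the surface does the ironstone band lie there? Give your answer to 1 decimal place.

Let the plane be z = a·E + b·N + c.
Hole 2−Hole 1: −28a + 70b = −25.8;  Hole 3−Hole 1: 53a + 35b = −28.3.
Solving gives a = −0.229850746, b = −0.460511727.
Then c = 225.7 − a·616785 − b·5128647 = 2503796.28.
At (616688, 5128849): z_contact = −141746.20 − 2361895.11 + 2503796.28 = 154.97 m.
Depth below ground = 201.7 − 154.97 = 46.7 m.

46.7 m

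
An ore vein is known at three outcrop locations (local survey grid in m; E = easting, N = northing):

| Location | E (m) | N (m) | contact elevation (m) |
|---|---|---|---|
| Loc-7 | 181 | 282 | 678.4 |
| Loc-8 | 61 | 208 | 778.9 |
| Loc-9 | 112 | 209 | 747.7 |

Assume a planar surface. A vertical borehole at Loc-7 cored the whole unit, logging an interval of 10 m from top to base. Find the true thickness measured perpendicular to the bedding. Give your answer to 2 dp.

Let the plane be z = a·E + b·N + c.
Loc-8−Loc-7: −120a − 74b = 100.5;  Loc-9−Loc-7: −69a − 73b = 69.3.
Solving gives a = −0.60435, b = −0.37808.
|∇z| = √(a²+b²) = 0.71287, so dip δ = arctan(0.71287) = 35.48°.
True thickness = vertical thickness × cos δ = 10 × cos 35.48° = 8.14 m.

8.14 m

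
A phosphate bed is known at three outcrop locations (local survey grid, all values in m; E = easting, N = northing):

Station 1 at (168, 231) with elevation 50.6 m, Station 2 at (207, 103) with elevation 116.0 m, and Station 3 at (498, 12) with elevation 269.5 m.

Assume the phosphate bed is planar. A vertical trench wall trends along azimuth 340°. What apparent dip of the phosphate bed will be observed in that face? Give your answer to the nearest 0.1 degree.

26.7°

Let the plane be z = a·E + b·N + c.
Station 2−Station 1: 39a − 128b = 65.4;  Station 3−Station 1: 330a − 219b = 218.9.
Solving gives a = 0.40644, b = −0.38710.
Unit vector along 340° is (sin 340°, cos 340°) = (-0.3420, 0.9397).
Slope in that direction = a·(-0.3420) + b·(0.9397) = −0.50277.
Apparent dip = arctan|0.50277| = 26.7° (true dip is 29.3°, so apparent ≤ true as expected).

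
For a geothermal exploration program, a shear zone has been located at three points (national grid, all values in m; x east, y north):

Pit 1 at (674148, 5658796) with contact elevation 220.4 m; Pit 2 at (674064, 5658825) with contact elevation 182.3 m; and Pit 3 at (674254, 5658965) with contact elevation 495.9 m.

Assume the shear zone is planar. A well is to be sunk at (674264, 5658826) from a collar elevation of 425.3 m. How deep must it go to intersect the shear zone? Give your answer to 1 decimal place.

Let the plane be z = a·x + b·y + c.
Pit 2−Pit 1: −84a + 29b = −38.1;  Pit 3−Pit 1: 106a + 169b = 275.5.
Solving gives a = 0.835460336, b = 1.106160973.
Then c = 220.4 − a·674148 − b·5658796 = −6822542.80.
At (674264, 5658826): z_contact = 563320.83 + 6259572.47 − 6822542.80 = 350.50 m.
Depth below ground = 425.3 − 350.50 = 74.8 m.

74.8 m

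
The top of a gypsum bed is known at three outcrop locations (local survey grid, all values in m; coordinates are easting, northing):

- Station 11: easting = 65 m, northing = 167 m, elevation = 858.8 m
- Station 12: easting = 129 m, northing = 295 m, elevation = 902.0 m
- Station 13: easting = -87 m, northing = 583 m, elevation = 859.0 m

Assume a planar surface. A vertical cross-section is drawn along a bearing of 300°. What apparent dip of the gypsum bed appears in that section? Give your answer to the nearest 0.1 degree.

14.9°

Two edge vectors: Station 11→Station 12 = (64, 128, 43.2), Station 11→Station 13 = (-152, 416, 0.2).
Normal n = (Station 11→Station 12) × (Station 11→Station 13) = (-17945.6, -6579.2, 46080).
So ∂z/∂easting = −n_x/n_z = 0.38944 and ∂z/∂northing = −n_y/n_z = 0.14278.
Unit vector along 300° is (sin 300°, cos 300°) = (-0.8660, 0.5000).
Slope in that direction = a·(-0.8660) + b·(0.5000) = −0.26588.
Apparent dip = arctan|0.26588| = 14.9° (true dip is 22.5°, so apparent ≤ true as expected).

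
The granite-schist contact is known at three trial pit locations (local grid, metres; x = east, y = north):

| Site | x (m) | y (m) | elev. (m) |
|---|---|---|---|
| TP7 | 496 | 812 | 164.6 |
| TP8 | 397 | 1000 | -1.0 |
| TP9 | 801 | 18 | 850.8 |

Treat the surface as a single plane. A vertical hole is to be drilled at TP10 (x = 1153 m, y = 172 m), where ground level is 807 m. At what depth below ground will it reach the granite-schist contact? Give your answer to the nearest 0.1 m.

Let the plane be z = a·x + b·y + c.
TP8−TP7: −99a + 188b = −165.6;  TP9−TP7: 305a − 794b = 686.2.
Solving gives a = 0.116656, b = −0.819421.
Then c = 164.6 − a·496 − b·812 = 772.11.
At (1153, 172): z_contact = 134.50 − 140.94 + 772.11 = 765.67 m.
Depth below ground = 807 − 765.67 = 41.3 m.

41.3 m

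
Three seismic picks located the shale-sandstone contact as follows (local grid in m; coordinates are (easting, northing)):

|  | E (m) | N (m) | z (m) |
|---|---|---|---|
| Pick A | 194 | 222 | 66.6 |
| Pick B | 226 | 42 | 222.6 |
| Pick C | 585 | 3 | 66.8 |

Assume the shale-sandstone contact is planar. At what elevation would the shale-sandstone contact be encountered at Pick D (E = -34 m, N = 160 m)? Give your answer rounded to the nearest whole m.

249 m

Let the plane be z = a·E + b·N + c.
Pick B−Pick A: 32a − 180b = 156;  Pick C−Pick A: 391a − 219b = 0.2.
Solving gives a = −0.53853, b = −0.96241.
Then c = 66.6 − a·194 − b·222 = 384.73.
At (-34, 160): z = 18.3 − 154.0 + 384.73 = 249.1 m.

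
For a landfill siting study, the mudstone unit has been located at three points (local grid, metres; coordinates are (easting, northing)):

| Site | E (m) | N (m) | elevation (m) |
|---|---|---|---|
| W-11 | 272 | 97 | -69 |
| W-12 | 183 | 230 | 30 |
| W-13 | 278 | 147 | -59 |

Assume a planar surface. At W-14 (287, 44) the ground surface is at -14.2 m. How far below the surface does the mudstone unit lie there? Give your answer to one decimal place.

80.1 m

Two edge vectors: W-11→W-12 = (-89, 133, 99), W-11→W-13 = (6, 50, 10).
Normal n = (W-11→W-12) × (W-11→W-13) = (-3620, 1484, -5248).
So ∂z/∂E = −n_x/n_z = −0.68979 and ∂z/∂N = −n_y/n_z = 0.28277.
Intercept c from W-11: -69 + 187.62 − 27.43 = 91.19.
At (287, 44): z_contact = −197.97 + 12.44 + 91.19 = -94.33 m.
Depth below ground = -14.2 − (-94.33) = 80.1 m.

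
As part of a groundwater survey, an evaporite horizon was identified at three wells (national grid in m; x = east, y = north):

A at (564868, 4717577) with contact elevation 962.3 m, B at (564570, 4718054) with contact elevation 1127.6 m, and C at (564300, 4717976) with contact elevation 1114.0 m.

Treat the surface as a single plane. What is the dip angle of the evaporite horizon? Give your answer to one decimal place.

Two edge vectors: A→B = (-298, 477, 165.3), A→C = (-568, 399, 151.7).
Normal n = (A→B) × (A→C) = (6406.2, -48683.8, 152034).
So ∂z/∂x = −n_x/n_z = −0.04214 and ∂z/∂y = −n_y/n_z = 0.32022.
Gradient magnitude |∇z| = √(a² + b²) = √(0.00178 + 0.10254) = 0.32298.
True dip = arctan(0.32298) = 17.9°, dipping toward S (azimuth ≈ 173°).

17.9°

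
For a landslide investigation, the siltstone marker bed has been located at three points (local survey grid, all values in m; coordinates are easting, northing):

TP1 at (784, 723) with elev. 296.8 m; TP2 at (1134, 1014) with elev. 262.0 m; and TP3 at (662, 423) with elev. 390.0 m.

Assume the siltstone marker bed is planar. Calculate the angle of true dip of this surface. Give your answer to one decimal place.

25.3°

Two edge vectors: TP1→TP2 = (350, 291, -34.8), TP1→TP3 = (-122, -300, 93.2).
Normal n = (TP1→TP2) × (TP1→TP3) = (16681.2, -28374.4, -69498).
So ∂z/∂easting = −n_x/n_z = 0.24002 and ∂z/∂northing = −n_y/n_z = −0.40828.
Gradient magnitude |∇z| = √(a² + b²) = √(0.05761 + 0.16669) = 0.47360.
True dip = arctan(0.47360) = 25.3°, dipping toward NNW (azimuth ≈ 330°).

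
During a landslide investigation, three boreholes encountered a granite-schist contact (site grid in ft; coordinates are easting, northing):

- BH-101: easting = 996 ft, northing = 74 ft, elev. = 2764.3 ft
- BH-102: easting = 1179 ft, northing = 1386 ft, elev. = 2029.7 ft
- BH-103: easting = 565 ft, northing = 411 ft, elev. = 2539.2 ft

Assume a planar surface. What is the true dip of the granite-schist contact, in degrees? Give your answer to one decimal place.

29.9°

Two edge vectors: BH-101→BH-102 = (183, 1312, -734.6), BH-101→BH-103 = (-431, 337, -225.1).
Normal n = (BH-101→BH-102) × (BH-101→BH-103) = (-47771, 357805.9, 627143).
So ∂z/∂easting = −n_x/n_z = 0.07617 and ∂z/∂northing = −n_y/n_z = −0.57053.
Gradient magnitude |∇z| = √(a² + b²) = √(0.00580 + 0.32551) = 0.57560.
True dip = arctan(0.57560) = 29.9°, dipping toward N (azimuth ≈ 352°).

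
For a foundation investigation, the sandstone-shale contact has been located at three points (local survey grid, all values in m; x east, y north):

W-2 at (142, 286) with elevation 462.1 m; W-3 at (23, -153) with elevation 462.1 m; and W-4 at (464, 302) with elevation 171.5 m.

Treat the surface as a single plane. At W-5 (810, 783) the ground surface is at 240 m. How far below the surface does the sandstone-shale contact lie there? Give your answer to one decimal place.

265.7 m

Let the plane be z = a·x + b·y + c.
W-3−W-2: −119a − 439b = 0;  W-4−W-2: 322a + 16b = −290.6.
Solving gives a = −0.91481, b = 0.24798.
Then c = 462.1 − a·142 − b·286 = 521.08.
At (810, 783): z_contact = −740.99 + 194.17 + 521.08 = -25.75 m.
Depth below ground = 240 − (-25.75) = 265.7 m.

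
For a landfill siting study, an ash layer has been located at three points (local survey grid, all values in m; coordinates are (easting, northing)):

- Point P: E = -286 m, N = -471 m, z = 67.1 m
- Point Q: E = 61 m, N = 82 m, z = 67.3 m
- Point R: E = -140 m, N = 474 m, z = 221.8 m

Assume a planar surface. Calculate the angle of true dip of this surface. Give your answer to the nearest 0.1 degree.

22.2°

Two edge vectors: Point P→Point Q = (347, 553, 0.2), Point P→Point R = (146, 945, 154.7).
Normal n = (Point P→Point Q) × (Point P→Point R) = (85360.1, -53651.7, 247177).
So ∂z/∂E = −n_x/n_z = −0.34534 and ∂z/∂N = −n_y/n_z = 0.21706.
Gradient magnitude |∇z| = √(a² + b²) = √(0.11926 + 0.04711) = 0.40789.
True dip = arctan(0.40789) = 22.2°, dipping toward ESE (azimuth ≈ 122°).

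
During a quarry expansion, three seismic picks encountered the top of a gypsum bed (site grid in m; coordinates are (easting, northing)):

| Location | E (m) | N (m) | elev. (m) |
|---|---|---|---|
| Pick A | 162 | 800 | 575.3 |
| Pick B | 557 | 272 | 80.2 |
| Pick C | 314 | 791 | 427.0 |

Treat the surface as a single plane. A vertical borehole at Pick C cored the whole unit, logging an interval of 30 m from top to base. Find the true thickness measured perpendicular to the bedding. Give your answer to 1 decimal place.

Let the plane be z = a·E + b·N + c.
Pick B−Pick A: 395a − 528b = −495.1;  Pick C−Pick A: 152a − 9b = −148.3.
Solving gives a = −0.96278, b = 0.21742.
|∇z| = √(a²+b²) = 0.98703, so dip δ = arctan(0.98703) = 44.63°.
True thickness = vertical thickness × cos δ = 30 × cos 44.63° = 21.4 m.

21.4 m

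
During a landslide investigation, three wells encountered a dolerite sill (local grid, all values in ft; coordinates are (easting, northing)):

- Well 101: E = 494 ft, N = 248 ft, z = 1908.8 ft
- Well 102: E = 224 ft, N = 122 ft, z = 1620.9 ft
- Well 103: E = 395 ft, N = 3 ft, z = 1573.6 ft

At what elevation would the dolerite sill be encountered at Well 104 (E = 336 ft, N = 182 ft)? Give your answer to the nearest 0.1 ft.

Two edge vectors: Well 101→Well 102 = (-270, -126, -287.9), Well 101→Well 103 = (-99, -245, -335.2).
Normal n = (Well 101→Well 102) × (Well 101→Well 103) = (-28300.3, -62001.9, 53676).
So ∂z/∂E = −n_x/n_z = 0.52724 and ∂z/∂N = −n_y/n_z = 1.15511.
Intercept c from Well 101: 1908.8 − 260.46 − 286.47 = 1361.87.
At (336, 182): z = 177.2 + 210.2 + 1361.87 = 1749.3 ft.

1749.3 ft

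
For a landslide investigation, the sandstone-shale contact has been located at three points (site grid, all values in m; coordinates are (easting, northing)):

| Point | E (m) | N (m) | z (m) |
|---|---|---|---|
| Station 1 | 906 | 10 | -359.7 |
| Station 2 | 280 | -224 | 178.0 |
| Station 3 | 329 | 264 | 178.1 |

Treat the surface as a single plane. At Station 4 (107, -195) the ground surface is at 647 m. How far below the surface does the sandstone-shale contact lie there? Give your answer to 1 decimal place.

312.0 m

Two edge vectors: Station 1→Station 2 = (-626, -234, 537.7), Station 1→Station 3 = (-577, 254, 537.8).
Normal n = (Station 1→Station 2) × (Station 1→Station 3) = (-262421, 26409.9, -294022).
So ∂z/∂E = −n_x/n_z = −0.89252 and ∂z/∂N = −n_y/n_z = 0.08982.
Intercept c from Station 1: -359.7 + 808.62 − 0.90 = 448.03.
At (107, -195): z_contact = −95.50 − 17.52 + 448.03 = 335.01 m.
Depth below ground = 647 − 335.01 = 312.0 m.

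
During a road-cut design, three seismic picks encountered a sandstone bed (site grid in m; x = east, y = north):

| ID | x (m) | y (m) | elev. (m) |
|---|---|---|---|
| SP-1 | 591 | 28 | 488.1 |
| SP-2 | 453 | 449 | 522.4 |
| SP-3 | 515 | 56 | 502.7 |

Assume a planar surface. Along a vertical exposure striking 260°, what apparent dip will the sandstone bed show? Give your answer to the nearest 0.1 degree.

10.1°

Two edge vectors: SP-1→SP-2 = (-138, 421, 34.3), SP-1→SP-3 = (-76, 28, 14.6).
Normal n = (SP-1→SP-2) × (SP-1→SP-3) = (5186.2, -592, 28132).
So ∂z/∂x = −n_x/n_z = −0.18435 and ∂z/∂y = −n_y/n_z = 0.02104.
Unit vector along 260° is (sin 260°, cos 260°) = (-0.9848, -0.1736).
Slope in that direction = a·(-0.9848) + b·(-0.1736) = 0.17790.
Apparent dip = arctan|0.17790| = 10.1° (true dip is 10.5°, so apparent ≤ true as expected).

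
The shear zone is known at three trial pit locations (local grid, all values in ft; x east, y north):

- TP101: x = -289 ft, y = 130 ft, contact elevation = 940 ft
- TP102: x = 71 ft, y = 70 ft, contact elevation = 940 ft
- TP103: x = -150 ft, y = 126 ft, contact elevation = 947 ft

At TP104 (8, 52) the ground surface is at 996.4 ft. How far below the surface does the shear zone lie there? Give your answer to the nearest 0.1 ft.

66.8 ft

Let the plane be z = a·x + b·y + c.
TP102−TP101: 360a − 60b = 0;  TP103−TP101: 139a − 4b = 7.
Solving gives a = 0.06087, b = 0.36522.
Then c = 940 − a·-289 − b·130 = 910.11.
At (8, 52): z_contact = 0.49 + 18.99 + 910.11 = 929.59 ft.
Depth below ground = 996.4 − 929.59 = 66.8 ft.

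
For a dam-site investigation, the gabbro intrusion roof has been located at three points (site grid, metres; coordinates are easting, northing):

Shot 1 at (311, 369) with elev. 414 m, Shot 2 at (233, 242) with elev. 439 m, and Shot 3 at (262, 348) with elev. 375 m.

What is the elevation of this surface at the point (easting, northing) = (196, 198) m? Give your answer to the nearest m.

436 m

Two edge vectors: Shot 1→Shot 2 = (-78, -127, 25), Shot 1→Shot 3 = (-49, -21, -39).
Normal n = (Shot 1→Shot 2) × (Shot 1→Shot 3) = (5478, -4267, -4585).
So ∂z/∂easting = −n_x/n_z = 1.19477 and ∂z/∂northing = −n_y/n_z = −0.93064.
Intercept c from Shot 1: 414 − 371.57 + 343.41 = 385.84.
At (196, 198): z = 234.2 − 184.3 + 385.84 = 435.7 m.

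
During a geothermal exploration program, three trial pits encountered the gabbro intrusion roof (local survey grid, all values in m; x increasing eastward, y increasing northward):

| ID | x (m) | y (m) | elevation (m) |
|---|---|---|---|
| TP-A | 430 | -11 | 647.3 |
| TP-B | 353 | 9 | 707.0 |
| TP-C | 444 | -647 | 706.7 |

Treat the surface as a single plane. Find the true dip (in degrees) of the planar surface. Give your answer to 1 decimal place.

39.1°

Two edge vectors: TP-A→TP-B = (-77, 20, 59.7), TP-A→TP-C = (14, -636, 59.4).
Normal n = (TP-A→TP-B) × (TP-A→TP-C) = (39157.2, 5409.6, 48692).
So ∂z/∂x = −n_x/n_z = −0.80418 and ∂z/∂y = −n_y/n_z = −0.11110.
Gradient magnitude |∇z| = √(a² + b²) = √(0.64671 + 0.01234) = 0.81182.
True dip = arctan(0.81182) = 39.1°, dipping toward E (azimuth ≈ 082°).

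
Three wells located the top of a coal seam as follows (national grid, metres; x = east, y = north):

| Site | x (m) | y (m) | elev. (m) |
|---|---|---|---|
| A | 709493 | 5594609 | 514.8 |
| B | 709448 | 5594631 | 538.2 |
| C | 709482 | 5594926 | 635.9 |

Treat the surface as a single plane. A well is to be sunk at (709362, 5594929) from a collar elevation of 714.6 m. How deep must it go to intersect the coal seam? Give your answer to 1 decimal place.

Two edge vectors: A→B = (-45, 22, 23.4), A→C = (-11, 317, 121.1).
Normal n = (A→B) × (A→C) = (-4753.6, 5192.1, -14023).
So ∂z/∂x = −n_x/n_z = −0.338985952 and ∂z/∂y = −n_y/n_z = 0.370256008.
Intercept c from A: 514.8 + 240508.16 − 2071437.59 = −1830414.63.
At (709362, 5594929): z_contact = −240463.75 + 2071556.08 − 1830414.63 = 677.69 m.
Depth below ground = 714.6 − 677.69 = 36.9 m.

36.9 m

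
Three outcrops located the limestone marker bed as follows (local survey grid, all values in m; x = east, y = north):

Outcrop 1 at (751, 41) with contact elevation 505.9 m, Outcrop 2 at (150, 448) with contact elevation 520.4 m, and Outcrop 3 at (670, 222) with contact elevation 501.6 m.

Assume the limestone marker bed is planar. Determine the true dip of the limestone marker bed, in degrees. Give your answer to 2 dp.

Let the plane be z = a·x + b·y + c.
Outcrop 2−Outcrop 1: −601a + 407b = 14.5;  Outcrop 3−Outcrop 1: −81a + 181b = −4.3.
Solving gives a = −0.05770, b = −0.04958.
Gradient magnitude |∇z| = √(a² + b²) = √(0.00333 + 0.00246) = 0.07608.
True dip = arctan(0.07608) = 4.35°, dipping toward NE (azimuth ≈ 049°).

4.35°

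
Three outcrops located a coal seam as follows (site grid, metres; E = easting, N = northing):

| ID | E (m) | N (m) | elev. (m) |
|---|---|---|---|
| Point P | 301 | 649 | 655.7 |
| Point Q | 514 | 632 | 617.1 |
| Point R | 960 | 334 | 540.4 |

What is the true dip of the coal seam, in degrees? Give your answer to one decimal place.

Let the plane be z = a·E + b·N + c.
Point Q−Point P: 213a − 17b = −38.6;  Point R−Point P: 659a − 315b = −115.3.
Solving gives a = −0.18248, b = −0.01572.
Gradient magnitude |∇z| = √(a² + b²) = √(0.03330 + 0.00025) = 0.18315.
True dip = arctan(0.18315) = 10.4°, dipping toward E (azimuth ≈ 085°).

10.4°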